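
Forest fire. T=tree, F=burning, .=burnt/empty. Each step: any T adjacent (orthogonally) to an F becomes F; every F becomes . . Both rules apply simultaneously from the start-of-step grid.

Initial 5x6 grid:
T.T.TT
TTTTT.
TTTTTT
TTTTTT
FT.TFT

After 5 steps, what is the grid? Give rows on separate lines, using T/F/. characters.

Step 1: 5 trees catch fire, 2 burn out
  T.T.TT
  TTTTT.
  TTTTTT
  FTTTFT
  .F.F.F
Step 2: 5 trees catch fire, 5 burn out
  T.T.TT
  TTTTT.
  FTTTFT
  .FTF.F
  ......
Step 3: 6 trees catch fire, 5 burn out
  T.T.TT
  FTTTF.
  .FTF.F
  ..F...
  ......
Step 4: 5 trees catch fire, 6 burn out
  F.T.FT
  .FTF..
  ..F...
  ......
  ......
Step 5: 2 trees catch fire, 5 burn out
  ..T..F
  ..F...
  ......
  ......
  ......

..T..F
..F...
......
......
......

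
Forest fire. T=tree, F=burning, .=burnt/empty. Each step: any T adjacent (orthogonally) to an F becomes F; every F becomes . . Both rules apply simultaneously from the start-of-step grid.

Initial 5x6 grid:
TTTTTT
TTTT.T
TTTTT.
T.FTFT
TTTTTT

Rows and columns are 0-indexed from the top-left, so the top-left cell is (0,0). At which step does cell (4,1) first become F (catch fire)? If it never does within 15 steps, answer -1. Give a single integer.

Step 1: cell (4,1)='T' (+6 fires, +2 burnt)
Step 2: cell (4,1)='F' (+6 fires, +6 burnt)
  -> target ignites at step 2
Step 3: cell (4,1)='.' (+5 fires, +6 burnt)
Step 4: cell (4,1)='.' (+4 fires, +5 burnt)
Step 5: cell (4,1)='.' (+2 fires, +4 burnt)
Step 6: cell (4,1)='.' (+1 fires, +2 burnt)
Step 7: cell (4,1)='.' (+1 fires, +1 burnt)
Step 8: cell (4,1)='.' (+0 fires, +1 burnt)
  fire out at step 8

2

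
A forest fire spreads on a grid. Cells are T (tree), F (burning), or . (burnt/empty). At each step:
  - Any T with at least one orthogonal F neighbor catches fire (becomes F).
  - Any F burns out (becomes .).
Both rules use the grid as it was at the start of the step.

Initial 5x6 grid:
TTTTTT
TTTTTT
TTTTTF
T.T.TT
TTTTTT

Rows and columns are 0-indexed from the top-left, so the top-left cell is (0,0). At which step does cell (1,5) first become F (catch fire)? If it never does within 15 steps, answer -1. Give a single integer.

Step 1: cell (1,5)='F' (+3 fires, +1 burnt)
  -> target ignites at step 1
Step 2: cell (1,5)='.' (+5 fires, +3 burnt)
Step 3: cell (1,5)='.' (+4 fires, +5 burnt)
Step 4: cell (1,5)='.' (+5 fires, +4 burnt)
Step 5: cell (1,5)='.' (+4 fires, +5 burnt)
Step 6: cell (1,5)='.' (+4 fires, +4 burnt)
Step 7: cell (1,5)='.' (+2 fires, +4 burnt)
Step 8: cell (1,5)='.' (+0 fires, +2 burnt)
  fire out at step 8

1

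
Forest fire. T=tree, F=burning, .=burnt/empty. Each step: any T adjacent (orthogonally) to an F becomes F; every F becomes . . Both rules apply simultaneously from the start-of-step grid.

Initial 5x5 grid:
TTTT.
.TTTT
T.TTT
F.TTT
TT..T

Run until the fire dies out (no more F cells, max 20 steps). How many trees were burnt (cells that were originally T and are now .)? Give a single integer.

Step 1: +2 fires, +1 burnt (F count now 2)
Step 2: +1 fires, +2 burnt (F count now 1)
Step 3: +0 fires, +1 burnt (F count now 0)
Fire out after step 3
Initially T: 18, now '.': 10
Total burnt (originally-T cells now '.'): 3

Answer: 3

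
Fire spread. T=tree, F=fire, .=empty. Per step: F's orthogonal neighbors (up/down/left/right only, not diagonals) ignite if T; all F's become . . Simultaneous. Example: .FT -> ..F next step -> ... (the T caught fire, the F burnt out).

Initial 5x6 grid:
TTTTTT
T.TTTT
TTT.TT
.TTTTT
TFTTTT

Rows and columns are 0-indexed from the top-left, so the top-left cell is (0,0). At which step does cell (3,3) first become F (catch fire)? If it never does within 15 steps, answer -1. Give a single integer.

Step 1: cell (3,3)='T' (+3 fires, +1 burnt)
Step 2: cell (3,3)='T' (+3 fires, +3 burnt)
Step 3: cell (3,3)='F' (+4 fires, +3 burnt)
  -> target ignites at step 3
Step 4: cell (3,3)='.' (+4 fires, +4 burnt)
Step 5: cell (3,3)='.' (+5 fires, +4 burnt)
Step 6: cell (3,3)='.' (+4 fires, +5 burnt)
Step 7: cell (3,3)='.' (+2 fires, +4 burnt)
Step 8: cell (3,3)='.' (+1 fires, +2 burnt)
Step 9: cell (3,3)='.' (+0 fires, +1 burnt)
  fire out at step 9

3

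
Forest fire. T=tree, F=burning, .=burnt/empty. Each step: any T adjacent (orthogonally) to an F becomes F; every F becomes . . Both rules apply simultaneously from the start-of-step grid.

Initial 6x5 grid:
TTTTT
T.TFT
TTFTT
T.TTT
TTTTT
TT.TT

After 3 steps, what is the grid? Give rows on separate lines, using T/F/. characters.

Step 1: 6 trees catch fire, 2 burn out
  TTTFT
  T.F.F
  TF.FT
  T.FTT
  TTTTT
  TT.TT
Step 2: 6 trees catch fire, 6 burn out
  TTF.F
  T....
  F...F
  T..FT
  TTFTT
  TT.TT
Step 3: 6 trees catch fire, 6 burn out
  TF...
  F....
  .....
  F...F
  TF.FT
  TT.TT

TF...
F....
.....
F...F
TF.FT
TT.TT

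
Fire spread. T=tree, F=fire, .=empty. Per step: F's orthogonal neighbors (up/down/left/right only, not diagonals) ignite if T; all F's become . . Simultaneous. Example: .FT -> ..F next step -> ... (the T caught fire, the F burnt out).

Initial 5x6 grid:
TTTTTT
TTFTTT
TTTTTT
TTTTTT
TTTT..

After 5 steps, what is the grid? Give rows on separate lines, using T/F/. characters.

Step 1: 4 trees catch fire, 1 burn out
  TTFTTT
  TF.FTT
  TTFTTT
  TTTTTT
  TTTT..
Step 2: 7 trees catch fire, 4 burn out
  TF.FTT
  F...FT
  TF.FTT
  TTFTTT
  TTTT..
Step 3: 8 trees catch fire, 7 burn out
  F...FT
  .....F
  F...FT
  TF.FTT
  TTFT..
Step 4: 6 trees catch fire, 8 burn out
  .....F
  ......
  .....F
  F...FT
  TF.F..
Step 5: 2 trees catch fire, 6 burn out
  ......
  ......
  ......
  .....F
  F.....

......
......
......
.....F
F.....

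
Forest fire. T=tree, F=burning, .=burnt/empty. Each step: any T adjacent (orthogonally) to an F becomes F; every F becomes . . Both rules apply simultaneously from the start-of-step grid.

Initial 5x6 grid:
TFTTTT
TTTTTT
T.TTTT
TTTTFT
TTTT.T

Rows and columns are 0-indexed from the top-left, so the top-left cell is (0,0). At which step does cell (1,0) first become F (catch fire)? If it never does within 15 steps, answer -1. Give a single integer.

Step 1: cell (1,0)='T' (+6 fires, +2 burnt)
Step 2: cell (1,0)='F' (+9 fires, +6 burnt)
  -> target ignites at step 2
Step 3: cell (1,0)='.' (+7 fires, +9 burnt)
Step 4: cell (1,0)='.' (+3 fires, +7 burnt)
Step 5: cell (1,0)='.' (+1 fires, +3 burnt)
Step 6: cell (1,0)='.' (+0 fires, +1 burnt)
  fire out at step 6

2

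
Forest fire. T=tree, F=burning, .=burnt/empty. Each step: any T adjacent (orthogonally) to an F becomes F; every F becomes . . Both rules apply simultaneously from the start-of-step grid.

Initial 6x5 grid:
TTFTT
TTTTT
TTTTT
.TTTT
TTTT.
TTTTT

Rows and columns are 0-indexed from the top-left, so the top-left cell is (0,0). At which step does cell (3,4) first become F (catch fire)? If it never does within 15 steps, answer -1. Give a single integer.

Step 1: cell (3,4)='T' (+3 fires, +1 burnt)
Step 2: cell (3,4)='T' (+5 fires, +3 burnt)
Step 3: cell (3,4)='T' (+5 fires, +5 burnt)
Step 4: cell (3,4)='T' (+5 fires, +5 burnt)
Step 5: cell (3,4)='F' (+4 fires, +5 burnt)
  -> target ignites at step 5
Step 6: cell (3,4)='.' (+3 fires, +4 burnt)
Step 7: cell (3,4)='.' (+2 fires, +3 burnt)
Step 8: cell (3,4)='.' (+0 fires, +2 burnt)
  fire out at step 8

5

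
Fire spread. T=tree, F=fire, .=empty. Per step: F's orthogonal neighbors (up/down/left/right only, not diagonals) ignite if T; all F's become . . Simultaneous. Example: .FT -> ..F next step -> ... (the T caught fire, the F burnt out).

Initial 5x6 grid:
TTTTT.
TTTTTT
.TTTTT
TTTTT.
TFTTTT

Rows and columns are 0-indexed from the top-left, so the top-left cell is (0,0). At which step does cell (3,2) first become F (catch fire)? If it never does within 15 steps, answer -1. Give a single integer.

Step 1: cell (3,2)='T' (+3 fires, +1 burnt)
Step 2: cell (3,2)='F' (+4 fires, +3 burnt)
  -> target ignites at step 2
Step 3: cell (3,2)='.' (+4 fires, +4 burnt)
Step 4: cell (3,2)='.' (+6 fires, +4 burnt)
Step 5: cell (3,2)='.' (+4 fires, +6 burnt)
Step 6: cell (3,2)='.' (+3 fires, +4 burnt)
Step 7: cell (3,2)='.' (+2 fires, +3 burnt)
Step 8: cell (3,2)='.' (+0 fires, +2 burnt)
  fire out at step 8

2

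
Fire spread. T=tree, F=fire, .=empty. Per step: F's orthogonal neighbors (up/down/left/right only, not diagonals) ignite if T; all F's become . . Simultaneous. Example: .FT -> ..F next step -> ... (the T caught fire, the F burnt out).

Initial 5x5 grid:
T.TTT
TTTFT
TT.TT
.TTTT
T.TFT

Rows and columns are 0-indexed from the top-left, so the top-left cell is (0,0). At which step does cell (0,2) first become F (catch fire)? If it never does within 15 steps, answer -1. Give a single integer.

Step 1: cell (0,2)='T' (+7 fires, +2 burnt)
Step 2: cell (0,2)='F' (+6 fires, +7 burnt)
  -> target ignites at step 2
Step 3: cell (0,2)='.' (+3 fires, +6 burnt)
Step 4: cell (0,2)='.' (+2 fires, +3 burnt)
Step 5: cell (0,2)='.' (+0 fires, +2 burnt)
  fire out at step 5

2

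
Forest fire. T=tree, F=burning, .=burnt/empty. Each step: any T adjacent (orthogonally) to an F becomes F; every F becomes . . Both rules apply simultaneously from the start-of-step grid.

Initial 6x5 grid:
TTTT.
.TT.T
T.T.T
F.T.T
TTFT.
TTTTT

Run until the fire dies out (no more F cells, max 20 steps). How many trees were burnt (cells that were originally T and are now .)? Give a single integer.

Step 1: +6 fires, +2 burnt (F count now 6)
Step 2: +4 fires, +6 burnt (F count now 4)
Step 3: +2 fires, +4 burnt (F count now 2)
Step 4: +2 fires, +2 burnt (F count now 2)
Step 5: +2 fires, +2 burnt (F count now 2)
Step 6: +1 fires, +2 burnt (F count now 1)
Step 7: +0 fires, +1 burnt (F count now 0)
Fire out after step 7
Initially T: 20, now '.': 27
Total burnt (originally-T cells now '.'): 17

Answer: 17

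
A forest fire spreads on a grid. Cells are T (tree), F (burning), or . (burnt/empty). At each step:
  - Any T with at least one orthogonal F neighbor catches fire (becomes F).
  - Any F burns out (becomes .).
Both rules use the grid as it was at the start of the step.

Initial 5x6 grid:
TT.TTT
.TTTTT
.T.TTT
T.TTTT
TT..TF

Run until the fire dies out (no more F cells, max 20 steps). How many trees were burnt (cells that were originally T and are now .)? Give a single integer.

Step 1: +2 fires, +1 burnt (F count now 2)
Step 2: +2 fires, +2 burnt (F count now 2)
Step 3: +3 fires, +2 burnt (F count now 3)
Step 4: +4 fires, +3 burnt (F count now 4)
Step 5: +2 fires, +4 burnt (F count now 2)
Step 6: +2 fires, +2 burnt (F count now 2)
Step 7: +1 fires, +2 burnt (F count now 1)
Step 8: +2 fires, +1 burnt (F count now 2)
Step 9: +1 fires, +2 burnt (F count now 1)
Step 10: +0 fires, +1 burnt (F count now 0)
Fire out after step 10
Initially T: 22, now '.': 27
Total burnt (originally-T cells now '.'): 19

Answer: 19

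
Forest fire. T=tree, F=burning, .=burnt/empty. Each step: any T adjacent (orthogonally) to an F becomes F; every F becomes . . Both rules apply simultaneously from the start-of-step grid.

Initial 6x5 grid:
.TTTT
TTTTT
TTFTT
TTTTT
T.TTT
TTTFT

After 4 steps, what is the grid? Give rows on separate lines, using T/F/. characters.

Step 1: 7 trees catch fire, 2 burn out
  .TTTT
  TTFTT
  TF.FT
  TTFTT
  T.TFT
  TTF.F
Step 2: 10 trees catch fire, 7 burn out
  .TFTT
  TF.FT
  F...F
  TF.FT
  T.F.F
  TF...
Step 3: 7 trees catch fire, 10 burn out
  .F.FT
  F...F
  .....
  F...F
  T....
  F....
Step 4: 2 trees catch fire, 7 burn out
  ....F
  .....
  .....
  .....
  F....
  .....

....F
.....
.....
.....
F....
.....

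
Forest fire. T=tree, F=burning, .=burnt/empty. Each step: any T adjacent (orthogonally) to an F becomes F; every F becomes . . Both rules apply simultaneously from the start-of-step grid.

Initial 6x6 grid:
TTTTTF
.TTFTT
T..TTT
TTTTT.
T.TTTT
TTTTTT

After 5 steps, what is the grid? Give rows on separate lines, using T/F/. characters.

Step 1: 6 trees catch fire, 2 burn out
  TTTFF.
  .TF.FF
  T..FTT
  TTTTT.
  T.TTTT
  TTTTTT
Step 2: 5 trees catch fire, 6 burn out
  TTF...
  .F....
  T...FF
  TTTFT.
  T.TTTT
  TTTTTT
Step 3: 4 trees catch fire, 5 burn out
  TF....
  ......
  T.....
  TTF.F.
  T.TFTT
  TTTTTT
Step 4: 5 trees catch fire, 4 burn out
  F.....
  ......
  T.....
  TF....
  T.F.FT
  TTTFTT
Step 5: 4 trees catch fire, 5 burn out
  ......
  ......
  T.....
  F.....
  T....F
  TTF.FT

......
......
T.....
F.....
T....F
TTF.FT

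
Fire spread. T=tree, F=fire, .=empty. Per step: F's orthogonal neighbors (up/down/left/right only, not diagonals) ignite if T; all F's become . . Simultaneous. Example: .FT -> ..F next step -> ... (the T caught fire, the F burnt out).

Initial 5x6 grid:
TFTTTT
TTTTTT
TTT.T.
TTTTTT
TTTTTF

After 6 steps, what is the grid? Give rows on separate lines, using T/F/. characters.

Step 1: 5 trees catch fire, 2 burn out
  F.FTTT
  TFTTTT
  TTT.T.
  TTTTTF
  TTTTF.
Step 2: 6 trees catch fire, 5 burn out
  ...FTT
  F.FTTT
  TFT.T.
  TTTTF.
  TTTF..
Step 3: 8 trees catch fire, 6 burn out
  ....FT
  ...FTT
  F.F.F.
  TFTF..
  TTF...
Step 4: 5 trees catch fire, 8 burn out
  .....F
  ....FT
  ......
  F.F...
  TF....
Step 5: 2 trees catch fire, 5 burn out
  ......
  .....F
  ......
  ......
  F.....
Step 6: 0 trees catch fire, 2 burn out
  ......
  ......
  ......
  ......
  ......

......
......
......
......
......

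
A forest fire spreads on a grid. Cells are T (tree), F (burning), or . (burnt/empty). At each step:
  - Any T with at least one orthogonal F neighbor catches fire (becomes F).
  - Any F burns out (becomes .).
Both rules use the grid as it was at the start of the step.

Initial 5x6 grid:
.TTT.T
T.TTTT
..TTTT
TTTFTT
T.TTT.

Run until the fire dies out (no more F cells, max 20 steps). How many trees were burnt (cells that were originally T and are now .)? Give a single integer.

Step 1: +4 fires, +1 burnt (F count now 4)
Step 2: +7 fires, +4 burnt (F count now 7)
Step 3: +5 fires, +7 burnt (F count now 5)
Step 4: +3 fires, +5 burnt (F count now 3)
Step 5: +2 fires, +3 burnt (F count now 2)
Step 6: +0 fires, +2 burnt (F count now 0)
Fire out after step 6
Initially T: 22, now '.': 29
Total burnt (originally-T cells now '.'): 21

Answer: 21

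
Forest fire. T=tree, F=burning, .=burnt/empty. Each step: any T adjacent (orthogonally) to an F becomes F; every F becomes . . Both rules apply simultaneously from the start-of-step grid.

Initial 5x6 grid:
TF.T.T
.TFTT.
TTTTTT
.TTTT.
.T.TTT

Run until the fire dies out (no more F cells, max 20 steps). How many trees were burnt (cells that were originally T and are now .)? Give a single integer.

Answer: 19

Derivation:
Step 1: +4 fires, +2 burnt (F count now 4)
Step 2: +5 fires, +4 burnt (F count now 5)
Step 3: +4 fires, +5 burnt (F count now 4)
Step 4: +4 fires, +4 burnt (F count now 4)
Step 5: +1 fires, +4 burnt (F count now 1)
Step 6: +1 fires, +1 burnt (F count now 1)
Step 7: +0 fires, +1 burnt (F count now 0)
Fire out after step 7
Initially T: 20, now '.': 29
Total burnt (originally-T cells now '.'): 19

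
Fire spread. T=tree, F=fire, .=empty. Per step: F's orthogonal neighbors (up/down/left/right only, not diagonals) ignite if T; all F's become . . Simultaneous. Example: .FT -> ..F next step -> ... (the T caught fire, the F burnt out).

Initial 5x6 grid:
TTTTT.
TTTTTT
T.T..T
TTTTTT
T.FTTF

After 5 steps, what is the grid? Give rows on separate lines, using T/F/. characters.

Step 1: 4 trees catch fire, 2 burn out
  TTTTT.
  TTTTTT
  T.T..T
  TTFTTF
  T..FF.
Step 2: 5 trees catch fire, 4 burn out
  TTTTT.
  TTTTTT
  T.F..F
  TF.FF.
  T.....
Step 3: 3 trees catch fire, 5 burn out
  TTTTT.
  TTFTTF
  T.....
  F.....
  T.....
Step 4: 6 trees catch fire, 3 burn out
  TTFTT.
  TF.FF.
  F.....
  ......
  F.....
Step 5: 4 trees catch fire, 6 burn out
  TF.FF.
  F.....
  ......
  ......
  ......

TF.FF.
F.....
......
......
......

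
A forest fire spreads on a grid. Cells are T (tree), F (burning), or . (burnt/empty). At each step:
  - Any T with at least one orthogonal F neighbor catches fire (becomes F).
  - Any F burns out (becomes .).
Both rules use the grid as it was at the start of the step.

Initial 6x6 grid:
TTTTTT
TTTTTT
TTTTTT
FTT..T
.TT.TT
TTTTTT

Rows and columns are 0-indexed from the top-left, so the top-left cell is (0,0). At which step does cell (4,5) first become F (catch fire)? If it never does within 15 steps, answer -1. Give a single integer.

Step 1: cell (4,5)='T' (+2 fires, +1 burnt)
Step 2: cell (4,5)='T' (+4 fires, +2 burnt)
Step 3: cell (4,5)='T' (+5 fires, +4 burnt)
Step 4: cell (4,5)='T' (+5 fires, +5 burnt)
Step 5: cell (4,5)='T' (+4 fires, +5 burnt)
Step 6: cell (4,5)='T' (+4 fires, +4 burnt)
Step 7: cell (4,5)='T' (+5 fires, +4 burnt)
Step 8: cell (4,5)='F' (+2 fires, +5 burnt)
  -> target ignites at step 8
Step 9: cell (4,5)='.' (+0 fires, +2 burnt)
  fire out at step 9

8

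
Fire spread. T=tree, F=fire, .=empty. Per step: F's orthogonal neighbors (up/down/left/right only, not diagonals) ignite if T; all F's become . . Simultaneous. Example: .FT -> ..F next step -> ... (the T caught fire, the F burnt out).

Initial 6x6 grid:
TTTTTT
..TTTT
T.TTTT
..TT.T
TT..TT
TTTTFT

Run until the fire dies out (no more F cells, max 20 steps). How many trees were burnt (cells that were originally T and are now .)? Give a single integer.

Answer: 26

Derivation:
Step 1: +3 fires, +1 burnt (F count now 3)
Step 2: +2 fires, +3 burnt (F count now 2)
Step 3: +2 fires, +2 burnt (F count now 2)
Step 4: +3 fires, +2 burnt (F count now 3)
Step 5: +3 fires, +3 burnt (F count now 3)
Step 6: +3 fires, +3 burnt (F count now 3)
Step 7: +4 fires, +3 burnt (F count now 4)
Step 8: +3 fires, +4 burnt (F count now 3)
Step 9: +1 fires, +3 burnt (F count now 1)
Step 10: +1 fires, +1 burnt (F count now 1)
Step 11: +1 fires, +1 burnt (F count now 1)
Step 12: +0 fires, +1 burnt (F count now 0)
Fire out after step 12
Initially T: 27, now '.': 35
Total burnt (originally-T cells now '.'): 26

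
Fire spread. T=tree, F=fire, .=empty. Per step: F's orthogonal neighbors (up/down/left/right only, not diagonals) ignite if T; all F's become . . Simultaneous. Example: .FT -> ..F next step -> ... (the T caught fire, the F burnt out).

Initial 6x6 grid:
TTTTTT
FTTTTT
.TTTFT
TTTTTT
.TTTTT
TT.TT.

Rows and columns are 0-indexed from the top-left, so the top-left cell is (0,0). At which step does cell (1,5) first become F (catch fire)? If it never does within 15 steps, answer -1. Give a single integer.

Step 1: cell (1,5)='T' (+6 fires, +2 burnt)
Step 2: cell (1,5)='F' (+10 fires, +6 burnt)
  -> target ignites at step 2
Step 3: cell (1,5)='.' (+8 fires, +10 burnt)
Step 4: cell (1,5)='.' (+4 fires, +8 burnt)
Step 5: cell (1,5)='.' (+1 fires, +4 burnt)
Step 6: cell (1,5)='.' (+1 fires, +1 burnt)
Step 7: cell (1,5)='.' (+0 fires, +1 burnt)
  fire out at step 7

2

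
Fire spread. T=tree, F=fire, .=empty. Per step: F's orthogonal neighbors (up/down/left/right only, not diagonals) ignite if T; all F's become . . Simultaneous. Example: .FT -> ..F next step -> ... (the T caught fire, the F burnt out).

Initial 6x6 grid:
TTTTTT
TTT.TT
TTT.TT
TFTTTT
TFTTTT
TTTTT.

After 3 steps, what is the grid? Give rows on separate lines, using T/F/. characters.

Step 1: 6 trees catch fire, 2 burn out
  TTTTTT
  TTT.TT
  TFT.TT
  F.FTTT
  F.FTTT
  TFTTT.
Step 2: 7 trees catch fire, 6 burn out
  TTTTTT
  TFT.TT
  F.F.TT
  ...FTT
  ...FTT
  F.FTT.
Step 3: 6 trees catch fire, 7 burn out
  TFTTTT
  F.F.TT
  ....TT
  ....FT
  ....FT
  ...FT.

TFTTTT
F.F.TT
....TT
....FT
....FT
...FT.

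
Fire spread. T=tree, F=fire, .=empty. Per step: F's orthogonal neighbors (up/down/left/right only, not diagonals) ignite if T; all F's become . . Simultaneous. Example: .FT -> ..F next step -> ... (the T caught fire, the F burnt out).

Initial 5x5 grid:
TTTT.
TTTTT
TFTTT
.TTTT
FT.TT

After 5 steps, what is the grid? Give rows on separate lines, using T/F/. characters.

Step 1: 5 trees catch fire, 2 burn out
  TTTT.
  TFTTT
  F.FTT
  .FTTT
  .F.TT
Step 2: 5 trees catch fire, 5 burn out
  TFTT.
  F.FTT
  ...FT
  ..FTT
  ...TT
Step 3: 5 trees catch fire, 5 burn out
  F.FT.
  ...FT
  ....F
  ...FT
  ...TT
Step 4: 4 trees catch fire, 5 burn out
  ...F.
  ....F
  .....
  ....F
  ...FT
Step 5: 1 trees catch fire, 4 burn out
  .....
  .....
  .....
  .....
  ....F

.....
.....
.....
.....
....F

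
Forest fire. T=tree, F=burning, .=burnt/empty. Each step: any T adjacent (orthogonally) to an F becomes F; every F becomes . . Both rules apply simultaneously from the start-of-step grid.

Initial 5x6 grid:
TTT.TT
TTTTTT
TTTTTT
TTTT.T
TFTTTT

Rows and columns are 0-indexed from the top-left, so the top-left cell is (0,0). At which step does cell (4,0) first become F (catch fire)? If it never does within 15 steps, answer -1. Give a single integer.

Step 1: cell (4,0)='F' (+3 fires, +1 burnt)
  -> target ignites at step 1
Step 2: cell (4,0)='.' (+4 fires, +3 burnt)
Step 3: cell (4,0)='.' (+5 fires, +4 burnt)
Step 4: cell (4,0)='.' (+5 fires, +5 burnt)
Step 5: cell (4,0)='.' (+5 fires, +5 burnt)
Step 6: cell (4,0)='.' (+2 fires, +5 burnt)
Step 7: cell (4,0)='.' (+2 fires, +2 burnt)
Step 8: cell (4,0)='.' (+1 fires, +2 burnt)
Step 9: cell (4,0)='.' (+0 fires, +1 burnt)
  fire out at step 9

1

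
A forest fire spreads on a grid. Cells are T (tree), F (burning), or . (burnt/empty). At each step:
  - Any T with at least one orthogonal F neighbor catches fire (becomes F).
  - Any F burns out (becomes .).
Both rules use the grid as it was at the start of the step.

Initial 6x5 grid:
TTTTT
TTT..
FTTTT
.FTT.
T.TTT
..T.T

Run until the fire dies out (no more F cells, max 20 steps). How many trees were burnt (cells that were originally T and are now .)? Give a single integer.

Step 1: +3 fires, +2 burnt (F count now 3)
Step 2: +5 fires, +3 burnt (F count now 5)
Step 3: +5 fires, +5 burnt (F count now 5)
Step 4: +3 fires, +5 burnt (F count now 3)
Step 5: +2 fires, +3 burnt (F count now 2)
Step 6: +1 fires, +2 burnt (F count now 1)
Step 7: +0 fires, +1 burnt (F count now 0)
Fire out after step 7
Initially T: 20, now '.': 29
Total burnt (originally-T cells now '.'): 19

Answer: 19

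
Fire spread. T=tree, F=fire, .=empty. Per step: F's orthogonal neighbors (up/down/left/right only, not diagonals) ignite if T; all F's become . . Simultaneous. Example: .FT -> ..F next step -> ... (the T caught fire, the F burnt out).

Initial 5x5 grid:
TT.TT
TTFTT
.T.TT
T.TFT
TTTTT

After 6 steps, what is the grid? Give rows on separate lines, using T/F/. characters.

Step 1: 6 trees catch fire, 2 burn out
  TT.TT
  TF.FT
  .T.FT
  T.F.F
  TTTFT
Step 2: 8 trees catch fire, 6 burn out
  TF.FT
  F...F
  .F..F
  T....
  TTF.F
Step 3: 3 trees catch fire, 8 burn out
  F...F
  .....
  .....
  T....
  TF...
Step 4: 1 trees catch fire, 3 burn out
  .....
  .....
  .....
  T....
  F....
Step 5: 1 trees catch fire, 1 burn out
  .....
  .....
  .....
  F....
  .....
Step 6: 0 trees catch fire, 1 burn out
  .....
  .....
  .....
  .....
  .....

.....
.....
.....
.....
.....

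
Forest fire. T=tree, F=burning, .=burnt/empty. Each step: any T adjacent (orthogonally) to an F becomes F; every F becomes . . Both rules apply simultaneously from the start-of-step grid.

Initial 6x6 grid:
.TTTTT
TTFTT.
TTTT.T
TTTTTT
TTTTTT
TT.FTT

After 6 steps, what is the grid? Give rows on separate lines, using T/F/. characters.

Step 1: 6 trees catch fire, 2 burn out
  .TFTTT
  TF.FT.
  TTFT.T
  TTTTTT
  TTTFTT
  TT..FT
Step 2: 11 trees catch fire, 6 burn out
  .F.FTT
  F...F.
  TF.F.T
  TTFFTT
  TTF.FT
  TT...F
Step 3: 6 trees catch fire, 11 burn out
  ....FT
  ......
  F....T
  TF..FT
  TF...F
  TT....
Step 4: 5 trees catch fire, 6 burn out
  .....F
  ......
  .....T
  F....F
  F.....
  TF....
Step 5: 2 trees catch fire, 5 burn out
  ......
  ......
  .....F
  ......
  ......
  F.....
Step 6: 0 trees catch fire, 2 burn out
  ......
  ......
  ......
  ......
  ......
  ......

......
......
......
......
......
......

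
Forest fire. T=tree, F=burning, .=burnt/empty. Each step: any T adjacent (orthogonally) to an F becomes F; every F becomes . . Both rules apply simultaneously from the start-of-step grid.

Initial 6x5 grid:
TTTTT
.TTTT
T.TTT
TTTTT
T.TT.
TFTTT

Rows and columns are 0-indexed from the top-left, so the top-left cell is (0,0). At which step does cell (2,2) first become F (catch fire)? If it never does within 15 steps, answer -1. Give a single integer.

Step 1: cell (2,2)='T' (+2 fires, +1 burnt)
Step 2: cell (2,2)='T' (+3 fires, +2 burnt)
Step 3: cell (2,2)='T' (+4 fires, +3 burnt)
Step 4: cell (2,2)='F' (+4 fires, +4 burnt)
  -> target ignites at step 4
Step 5: cell (2,2)='.' (+3 fires, +4 burnt)
Step 6: cell (2,2)='.' (+4 fires, +3 burnt)
Step 7: cell (2,2)='.' (+3 fires, +4 burnt)
Step 8: cell (2,2)='.' (+2 fires, +3 burnt)
Step 9: cell (2,2)='.' (+0 fires, +2 burnt)
  fire out at step 9

4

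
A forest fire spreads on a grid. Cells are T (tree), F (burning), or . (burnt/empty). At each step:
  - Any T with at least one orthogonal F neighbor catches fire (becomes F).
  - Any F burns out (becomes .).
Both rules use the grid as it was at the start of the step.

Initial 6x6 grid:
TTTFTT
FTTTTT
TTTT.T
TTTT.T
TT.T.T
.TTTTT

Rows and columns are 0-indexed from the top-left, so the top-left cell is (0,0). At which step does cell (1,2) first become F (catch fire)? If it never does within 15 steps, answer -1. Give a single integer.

Step 1: cell (1,2)='T' (+6 fires, +2 burnt)
Step 2: cell (1,2)='F' (+7 fires, +6 burnt)
  -> target ignites at step 2
Step 3: cell (1,2)='.' (+5 fires, +7 burnt)
Step 4: cell (1,2)='.' (+4 fires, +5 burnt)
Step 5: cell (1,2)='.' (+3 fires, +4 burnt)
Step 6: cell (1,2)='.' (+3 fires, +3 burnt)
Step 7: cell (1,2)='.' (+1 fires, +3 burnt)
Step 8: cell (1,2)='.' (+0 fires, +1 burnt)
  fire out at step 8

2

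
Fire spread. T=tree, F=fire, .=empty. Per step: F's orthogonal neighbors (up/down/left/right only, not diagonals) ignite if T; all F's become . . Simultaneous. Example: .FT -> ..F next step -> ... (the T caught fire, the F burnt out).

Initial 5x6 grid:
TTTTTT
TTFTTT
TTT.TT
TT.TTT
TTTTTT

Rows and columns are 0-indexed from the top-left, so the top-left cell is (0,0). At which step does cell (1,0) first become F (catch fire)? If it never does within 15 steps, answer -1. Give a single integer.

Step 1: cell (1,0)='T' (+4 fires, +1 burnt)
Step 2: cell (1,0)='F' (+5 fires, +4 burnt)
  -> target ignites at step 2
Step 3: cell (1,0)='.' (+6 fires, +5 burnt)
Step 4: cell (1,0)='.' (+5 fires, +6 burnt)
Step 5: cell (1,0)='.' (+5 fires, +5 burnt)
Step 6: cell (1,0)='.' (+2 fires, +5 burnt)
Step 7: cell (1,0)='.' (+0 fires, +2 burnt)
  fire out at step 7

2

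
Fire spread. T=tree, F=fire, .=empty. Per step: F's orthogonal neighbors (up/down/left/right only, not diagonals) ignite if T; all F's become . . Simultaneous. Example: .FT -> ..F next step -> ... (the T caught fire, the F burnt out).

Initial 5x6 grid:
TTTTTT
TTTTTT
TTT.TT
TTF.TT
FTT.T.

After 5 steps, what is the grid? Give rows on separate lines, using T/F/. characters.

Step 1: 5 trees catch fire, 2 burn out
  TTTTTT
  TTTTTT
  TTF.TT
  FF..TT
  .FF.T.
Step 2: 3 trees catch fire, 5 burn out
  TTTTTT
  TTFTTT
  FF..TT
  ....TT
  ....T.
Step 3: 4 trees catch fire, 3 burn out
  TTFTTT
  FF.FTT
  ....TT
  ....TT
  ....T.
Step 4: 4 trees catch fire, 4 burn out
  FF.FTT
  ....FT
  ....TT
  ....TT
  ....T.
Step 5: 3 trees catch fire, 4 burn out
  ....FT
  .....F
  ....FT
  ....TT
  ....T.

....FT
.....F
....FT
....TT
....T.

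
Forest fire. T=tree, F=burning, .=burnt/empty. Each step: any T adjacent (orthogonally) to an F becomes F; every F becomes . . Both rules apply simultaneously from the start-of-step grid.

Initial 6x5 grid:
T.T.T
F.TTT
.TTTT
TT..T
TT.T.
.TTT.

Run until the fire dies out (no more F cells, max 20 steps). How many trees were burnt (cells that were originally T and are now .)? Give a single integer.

Answer: 1

Derivation:
Step 1: +1 fires, +1 burnt (F count now 1)
Step 2: +0 fires, +1 burnt (F count now 0)
Fire out after step 2
Initially T: 19, now '.': 12
Total burnt (originally-T cells now '.'): 1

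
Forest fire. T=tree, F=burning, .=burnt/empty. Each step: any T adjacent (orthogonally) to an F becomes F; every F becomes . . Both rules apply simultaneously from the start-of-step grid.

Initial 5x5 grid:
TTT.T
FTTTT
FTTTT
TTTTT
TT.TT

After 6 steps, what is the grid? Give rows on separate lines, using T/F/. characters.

Step 1: 4 trees catch fire, 2 burn out
  FTT.T
  .FTTT
  .FTTT
  FTTTT
  TT.TT
Step 2: 5 trees catch fire, 4 burn out
  .FT.T
  ..FTT
  ..FTT
  .FTTT
  FT.TT
Step 3: 5 trees catch fire, 5 burn out
  ..F.T
  ...FT
  ...FT
  ..FTT
  .F.TT
Step 4: 3 trees catch fire, 5 burn out
  ....T
  ....F
  ....F
  ...FT
  ...TT
Step 5: 3 trees catch fire, 3 burn out
  ....F
  .....
  .....
  ....F
  ...FT
Step 6: 1 trees catch fire, 3 burn out
  .....
  .....
  .....
  .....
  ....F

.....
.....
.....
.....
....F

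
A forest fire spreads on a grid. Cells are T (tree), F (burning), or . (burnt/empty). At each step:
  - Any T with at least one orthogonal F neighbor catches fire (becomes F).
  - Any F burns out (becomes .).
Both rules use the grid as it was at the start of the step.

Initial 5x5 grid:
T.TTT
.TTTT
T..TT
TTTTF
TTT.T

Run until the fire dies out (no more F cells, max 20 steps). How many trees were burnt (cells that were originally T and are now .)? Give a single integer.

Answer: 18

Derivation:
Step 1: +3 fires, +1 burnt (F count now 3)
Step 2: +3 fires, +3 burnt (F count now 3)
Step 3: +4 fires, +3 burnt (F count now 4)
Step 4: +4 fires, +4 burnt (F count now 4)
Step 5: +4 fires, +4 burnt (F count now 4)
Step 6: +0 fires, +4 burnt (F count now 0)
Fire out after step 6
Initially T: 19, now '.': 24
Total burnt (originally-T cells now '.'): 18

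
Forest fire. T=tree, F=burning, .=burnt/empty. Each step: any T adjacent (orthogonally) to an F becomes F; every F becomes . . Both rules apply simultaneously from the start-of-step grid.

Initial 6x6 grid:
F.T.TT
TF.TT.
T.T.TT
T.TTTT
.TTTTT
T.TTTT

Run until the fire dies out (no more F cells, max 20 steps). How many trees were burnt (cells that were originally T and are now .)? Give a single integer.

Answer: 3

Derivation:
Step 1: +1 fires, +2 burnt (F count now 1)
Step 2: +1 fires, +1 burnt (F count now 1)
Step 3: +1 fires, +1 burnt (F count now 1)
Step 4: +0 fires, +1 burnt (F count now 0)
Fire out after step 4
Initially T: 25, now '.': 14
Total burnt (originally-T cells now '.'): 3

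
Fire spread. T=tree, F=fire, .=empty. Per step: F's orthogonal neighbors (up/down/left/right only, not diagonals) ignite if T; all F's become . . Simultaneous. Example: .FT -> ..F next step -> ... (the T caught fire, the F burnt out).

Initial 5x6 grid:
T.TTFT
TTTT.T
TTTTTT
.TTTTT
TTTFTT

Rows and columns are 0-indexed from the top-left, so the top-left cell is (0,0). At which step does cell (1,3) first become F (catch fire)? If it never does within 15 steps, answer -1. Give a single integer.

Step 1: cell (1,3)='T' (+5 fires, +2 burnt)
Step 2: cell (1,3)='F' (+8 fires, +5 burnt)
  -> target ignites at step 2
Step 3: cell (1,3)='.' (+7 fires, +8 burnt)
Step 4: cell (1,3)='.' (+2 fires, +7 burnt)
Step 5: cell (1,3)='.' (+2 fires, +2 burnt)
Step 6: cell (1,3)='.' (+1 fires, +2 burnt)
Step 7: cell (1,3)='.' (+0 fires, +1 burnt)
  fire out at step 7

2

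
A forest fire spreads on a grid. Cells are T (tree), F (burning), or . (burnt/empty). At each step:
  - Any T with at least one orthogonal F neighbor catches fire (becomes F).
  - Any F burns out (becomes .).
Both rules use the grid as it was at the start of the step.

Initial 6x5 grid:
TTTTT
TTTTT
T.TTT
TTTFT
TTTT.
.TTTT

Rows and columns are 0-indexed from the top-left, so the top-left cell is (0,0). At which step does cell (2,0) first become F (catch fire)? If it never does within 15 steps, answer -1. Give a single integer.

Step 1: cell (2,0)='T' (+4 fires, +1 burnt)
Step 2: cell (2,0)='T' (+6 fires, +4 burnt)
Step 3: cell (2,0)='T' (+7 fires, +6 burnt)
Step 4: cell (2,0)='F' (+6 fires, +7 burnt)
  -> target ignites at step 4
Step 5: cell (2,0)='.' (+2 fires, +6 burnt)
Step 6: cell (2,0)='.' (+1 fires, +2 burnt)
Step 7: cell (2,0)='.' (+0 fires, +1 burnt)
  fire out at step 7

4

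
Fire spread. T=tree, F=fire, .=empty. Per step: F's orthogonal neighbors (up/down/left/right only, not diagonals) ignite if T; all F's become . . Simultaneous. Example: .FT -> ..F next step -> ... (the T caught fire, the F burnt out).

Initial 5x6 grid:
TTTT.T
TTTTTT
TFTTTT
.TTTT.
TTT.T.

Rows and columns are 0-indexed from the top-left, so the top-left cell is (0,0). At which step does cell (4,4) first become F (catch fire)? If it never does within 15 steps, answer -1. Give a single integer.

Step 1: cell (4,4)='T' (+4 fires, +1 burnt)
Step 2: cell (4,4)='T' (+6 fires, +4 burnt)
Step 3: cell (4,4)='T' (+7 fires, +6 burnt)
Step 4: cell (4,4)='T' (+4 fires, +7 burnt)
Step 5: cell (4,4)='F' (+2 fires, +4 burnt)
  -> target ignites at step 5
Step 6: cell (4,4)='.' (+1 fires, +2 burnt)
Step 7: cell (4,4)='.' (+0 fires, +1 burnt)
  fire out at step 7

5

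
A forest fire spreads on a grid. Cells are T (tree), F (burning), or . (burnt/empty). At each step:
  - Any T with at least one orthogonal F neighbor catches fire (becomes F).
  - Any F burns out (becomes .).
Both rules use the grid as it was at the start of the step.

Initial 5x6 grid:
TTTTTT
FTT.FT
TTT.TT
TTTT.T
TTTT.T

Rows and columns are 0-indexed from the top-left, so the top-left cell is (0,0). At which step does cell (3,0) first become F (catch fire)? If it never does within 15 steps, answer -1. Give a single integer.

Step 1: cell (3,0)='T' (+6 fires, +2 burnt)
Step 2: cell (3,0)='F' (+7 fires, +6 burnt)
  -> target ignites at step 2
Step 3: cell (3,0)='.' (+5 fires, +7 burnt)
Step 4: cell (3,0)='.' (+3 fires, +5 burnt)
Step 5: cell (3,0)='.' (+2 fires, +3 burnt)
Step 6: cell (3,0)='.' (+1 fires, +2 burnt)
Step 7: cell (3,0)='.' (+0 fires, +1 burnt)
  fire out at step 7

2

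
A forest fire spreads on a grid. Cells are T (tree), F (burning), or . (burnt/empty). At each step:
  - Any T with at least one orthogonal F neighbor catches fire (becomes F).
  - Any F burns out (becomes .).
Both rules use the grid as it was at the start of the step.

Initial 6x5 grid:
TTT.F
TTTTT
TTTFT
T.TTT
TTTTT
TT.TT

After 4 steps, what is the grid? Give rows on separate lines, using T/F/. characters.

Step 1: 5 trees catch fire, 2 burn out
  TTT..
  TTTFF
  TTF.F
  T.TFT
  TTTTT
  TT.TT
Step 2: 5 trees catch fire, 5 burn out
  TTT..
  TTF..
  TF...
  T.F.F
  TTTFT
  TT.TT
Step 3: 6 trees catch fire, 5 burn out
  TTF..
  TF...
  F....
  T....
  TTF.F
  TT.FT
Step 4: 5 trees catch fire, 6 burn out
  TF...
  F....
  .....
  F....
  TF...
  TT..F

TF...
F....
.....
F....
TF...
TT..F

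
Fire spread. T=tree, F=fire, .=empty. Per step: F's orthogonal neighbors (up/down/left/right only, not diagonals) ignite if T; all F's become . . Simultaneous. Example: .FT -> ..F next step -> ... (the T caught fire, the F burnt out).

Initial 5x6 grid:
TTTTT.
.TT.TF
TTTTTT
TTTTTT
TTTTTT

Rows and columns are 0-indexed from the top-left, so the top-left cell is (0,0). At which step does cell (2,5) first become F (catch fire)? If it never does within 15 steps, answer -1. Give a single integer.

Step 1: cell (2,5)='F' (+2 fires, +1 burnt)
  -> target ignites at step 1
Step 2: cell (2,5)='.' (+3 fires, +2 burnt)
Step 3: cell (2,5)='.' (+4 fires, +3 burnt)
Step 4: cell (2,5)='.' (+4 fires, +4 burnt)
Step 5: cell (2,5)='.' (+5 fires, +4 burnt)
Step 6: cell (2,5)='.' (+5 fires, +5 burnt)
Step 7: cell (2,5)='.' (+2 fires, +5 burnt)
Step 8: cell (2,5)='.' (+1 fires, +2 burnt)
Step 9: cell (2,5)='.' (+0 fires, +1 burnt)
  fire out at step 9

1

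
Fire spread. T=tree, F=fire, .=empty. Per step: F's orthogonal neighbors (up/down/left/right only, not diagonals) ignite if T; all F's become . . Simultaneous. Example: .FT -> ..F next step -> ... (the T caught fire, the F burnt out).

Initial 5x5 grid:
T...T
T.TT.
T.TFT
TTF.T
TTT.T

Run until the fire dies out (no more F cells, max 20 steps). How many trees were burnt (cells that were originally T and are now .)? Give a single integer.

Answer: 14

Derivation:
Step 1: +5 fires, +2 burnt (F count now 5)
Step 2: +4 fires, +5 burnt (F count now 4)
Step 3: +3 fires, +4 burnt (F count now 3)
Step 4: +1 fires, +3 burnt (F count now 1)
Step 5: +1 fires, +1 burnt (F count now 1)
Step 6: +0 fires, +1 burnt (F count now 0)
Fire out after step 6
Initially T: 15, now '.': 24
Total burnt (originally-T cells now '.'): 14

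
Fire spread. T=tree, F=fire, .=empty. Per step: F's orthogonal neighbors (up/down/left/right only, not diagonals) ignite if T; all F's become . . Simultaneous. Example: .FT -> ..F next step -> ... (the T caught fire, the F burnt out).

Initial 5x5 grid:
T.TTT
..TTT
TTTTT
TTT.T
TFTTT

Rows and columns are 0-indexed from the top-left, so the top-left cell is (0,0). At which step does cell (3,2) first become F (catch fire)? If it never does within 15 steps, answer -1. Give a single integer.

Step 1: cell (3,2)='T' (+3 fires, +1 burnt)
Step 2: cell (3,2)='F' (+4 fires, +3 burnt)
  -> target ignites at step 2
Step 3: cell (3,2)='.' (+3 fires, +4 burnt)
Step 4: cell (3,2)='.' (+3 fires, +3 burnt)
Step 5: cell (3,2)='.' (+3 fires, +3 burnt)
Step 6: cell (3,2)='.' (+2 fires, +3 burnt)
Step 7: cell (3,2)='.' (+1 fires, +2 burnt)
Step 8: cell (3,2)='.' (+0 fires, +1 burnt)
  fire out at step 8

2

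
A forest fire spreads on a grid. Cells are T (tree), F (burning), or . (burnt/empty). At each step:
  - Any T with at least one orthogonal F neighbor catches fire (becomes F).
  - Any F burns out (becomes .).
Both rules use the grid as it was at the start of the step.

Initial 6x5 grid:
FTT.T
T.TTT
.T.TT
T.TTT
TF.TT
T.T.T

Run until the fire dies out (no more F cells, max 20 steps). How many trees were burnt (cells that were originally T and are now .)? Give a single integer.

Step 1: +3 fires, +2 burnt (F count now 3)
Step 2: +3 fires, +3 burnt (F count now 3)
Step 3: +1 fires, +3 burnt (F count now 1)
Step 4: +1 fires, +1 burnt (F count now 1)
Step 5: +2 fires, +1 burnt (F count now 2)
Step 6: +3 fires, +2 burnt (F count now 3)
Step 7: +3 fires, +3 burnt (F count now 3)
Step 8: +1 fires, +3 burnt (F count now 1)
Step 9: +1 fires, +1 burnt (F count now 1)
Step 10: +0 fires, +1 burnt (F count now 0)
Fire out after step 10
Initially T: 20, now '.': 28
Total burnt (originally-T cells now '.'): 18

Answer: 18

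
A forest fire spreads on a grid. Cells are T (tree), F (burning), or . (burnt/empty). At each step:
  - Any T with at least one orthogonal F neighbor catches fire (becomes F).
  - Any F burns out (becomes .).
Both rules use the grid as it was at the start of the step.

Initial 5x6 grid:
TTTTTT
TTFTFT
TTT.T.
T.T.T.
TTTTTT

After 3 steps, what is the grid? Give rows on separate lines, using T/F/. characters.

Step 1: 7 trees catch fire, 2 burn out
  TTFTFT
  TF.F.F
  TTF.F.
  T.T.T.
  TTTTTT
Step 2: 7 trees catch fire, 7 burn out
  TF.F.F
  F.....
  TF....
  T.F.F.
  TTTTTT
Step 3: 4 trees catch fire, 7 burn out
  F.....
  ......
  F.....
  T.....
  TTFTFT

F.....
......
F.....
T.....
TTFTFT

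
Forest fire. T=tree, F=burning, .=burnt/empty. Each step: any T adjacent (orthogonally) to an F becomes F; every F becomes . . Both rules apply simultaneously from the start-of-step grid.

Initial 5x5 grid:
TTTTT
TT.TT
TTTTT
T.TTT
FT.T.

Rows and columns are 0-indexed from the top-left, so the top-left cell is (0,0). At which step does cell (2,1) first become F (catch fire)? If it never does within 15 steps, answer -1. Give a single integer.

Step 1: cell (2,1)='T' (+2 fires, +1 burnt)
Step 2: cell (2,1)='T' (+1 fires, +2 burnt)
Step 3: cell (2,1)='F' (+2 fires, +1 burnt)
  -> target ignites at step 3
Step 4: cell (2,1)='.' (+3 fires, +2 burnt)
Step 5: cell (2,1)='.' (+3 fires, +3 burnt)
Step 6: cell (2,1)='.' (+4 fires, +3 burnt)
Step 7: cell (2,1)='.' (+4 fires, +4 burnt)
Step 8: cell (2,1)='.' (+1 fires, +4 burnt)
Step 9: cell (2,1)='.' (+0 fires, +1 burnt)
  fire out at step 9

3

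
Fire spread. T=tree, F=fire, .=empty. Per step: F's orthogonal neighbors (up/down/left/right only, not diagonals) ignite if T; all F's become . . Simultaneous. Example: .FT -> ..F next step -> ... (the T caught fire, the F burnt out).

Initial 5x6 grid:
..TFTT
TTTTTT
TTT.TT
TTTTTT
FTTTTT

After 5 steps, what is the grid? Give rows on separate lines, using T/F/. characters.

Step 1: 5 trees catch fire, 2 burn out
  ..F.FT
  TTTFTT
  TTT.TT
  FTTTTT
  .FTTTT
Step 2: 6 trees catch fire, 5 burn out
  .....F
  TTF.FT
  FTT.TT
  .FTTTT
  ..FTTT
Step 3: 8 trees catch fire, 6 burn out
  ......
  FF...F
  .FF.FT
  ..FTTT
  ...FTT
Step 4: 4 trees catch fire, 8 burn out
  ......
  ......
  .....F
  ...FFT
  ....FT
Step 5: 2 trees catch fire, 4 burn out
  ......
  ......
  ......
  .....F
  .....F

......
......
......
.....F
.....F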